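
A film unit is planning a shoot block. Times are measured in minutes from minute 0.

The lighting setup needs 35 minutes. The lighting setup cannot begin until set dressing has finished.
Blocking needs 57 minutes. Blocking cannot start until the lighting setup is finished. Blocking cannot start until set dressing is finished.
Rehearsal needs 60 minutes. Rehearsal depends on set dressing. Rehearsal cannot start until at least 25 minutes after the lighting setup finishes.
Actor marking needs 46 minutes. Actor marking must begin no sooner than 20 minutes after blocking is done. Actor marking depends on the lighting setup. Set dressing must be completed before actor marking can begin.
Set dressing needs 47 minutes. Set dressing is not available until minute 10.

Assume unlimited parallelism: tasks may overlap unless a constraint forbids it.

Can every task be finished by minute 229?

Yes

After its own release at minute 10, set dressing can start at minute 10 and finishes at minute 57.
After set dressing (finishes minute 57), the lighting setup can start at minute 57 and finishes at minute 92.
For rehearsal: set dressing (finishes minute 57); the lighting setup (finishes minute 92, plus 25-minute gap → minute 117). Taking the maximum gives a start of minute 117, and it finishes at 117 + 60 = minute 177.
For blocking: the lighting setup (finishes minute 92); set dressing (finishes minute 57). Taking the maximum gives a start of minute 92, and it finishes at 92 + 57 = minute 149.
For actor marking: blocking (finishes minute 149, plus 20-minute gap → minute 169); the lighting setup (finishes minute 92); set dressing (finishes minute 57). Taking the maximum gives a start of minute 169, and it finishes at 169 + 46 = minute 215.
Every task is finished by minute 215, which is no later than the deadline of 229, so the schedule is feasible.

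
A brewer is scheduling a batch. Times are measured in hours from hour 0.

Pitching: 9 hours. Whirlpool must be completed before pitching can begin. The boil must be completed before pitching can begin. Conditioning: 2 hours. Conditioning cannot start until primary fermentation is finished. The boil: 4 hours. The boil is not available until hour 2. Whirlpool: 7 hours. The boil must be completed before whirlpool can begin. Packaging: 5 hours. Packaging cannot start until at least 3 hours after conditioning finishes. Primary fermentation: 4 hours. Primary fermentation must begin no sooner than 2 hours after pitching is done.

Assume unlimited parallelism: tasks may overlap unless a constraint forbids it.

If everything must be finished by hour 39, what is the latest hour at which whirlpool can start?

7

Packaging has no dependents, so it just needs to finish by hour 39. Starting by 39 − 5 = hour 34 achieves that.
Conditioning must finish before packaging (must start by hour 34, minus 3-hour gap → hour 31). With a 2-hour duration, conditioning must start by 31 − 2 = hour 29.
Primary fermentation must finish before conditioning (must start by hour 29). With a 4-hour duration, primary fermentation must start by 29 − 4 = hour 25.
Pitching must finish before primary fermentation (must start by hour 25, minus 2-hour gap → hour 23). With a 9-hour duration, pitching must start by 23 − 9 = hour 14.
Whirlpool has to be done before pitching (must start by hour 14). That means finishing by hour 14, i.e. starting by 14 − 7 = hour 7.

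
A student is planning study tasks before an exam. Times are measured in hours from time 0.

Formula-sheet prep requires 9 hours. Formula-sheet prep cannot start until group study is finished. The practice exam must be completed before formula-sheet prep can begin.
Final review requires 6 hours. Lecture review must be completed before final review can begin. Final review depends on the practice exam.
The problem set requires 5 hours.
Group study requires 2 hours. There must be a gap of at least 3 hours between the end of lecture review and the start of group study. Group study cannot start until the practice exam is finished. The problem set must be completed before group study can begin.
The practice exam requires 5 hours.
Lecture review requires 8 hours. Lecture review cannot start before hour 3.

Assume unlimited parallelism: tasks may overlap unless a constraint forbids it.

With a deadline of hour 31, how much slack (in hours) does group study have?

The practice exam can start immediately at hour 0; it finishes at hour 5.
The problem set can start immediately at hour 0; it finishes at hour 5.
Lecture review cannot begin until its own release at hour 3. It runs from hour 3 to 3 + 8 = hour 11.
Group study cannot start until lecture review (finishes hour 11, plus 3-hour gap → hour 14); the practice exam (finishes hour 5); the problem set (finishes hour 5). The controlling bound is hour 14, so group study finishes at 14 + 2 = hour 16.

Working backward from the deadline:
Nothing follows formula-sheet prep; the deadline of hour 31 is its only limit. It must start by 31 − 9 = hour 22.
Since formula-sheet prep (must start by hour 22) depends on it, group study must finish by hour 22. Backing off its 2-hour duration gives a latest start of hour 20.
So group study can start as early as hour 14 and as late as hour 20, giving 20 − 14 = 6 hours of slack.

6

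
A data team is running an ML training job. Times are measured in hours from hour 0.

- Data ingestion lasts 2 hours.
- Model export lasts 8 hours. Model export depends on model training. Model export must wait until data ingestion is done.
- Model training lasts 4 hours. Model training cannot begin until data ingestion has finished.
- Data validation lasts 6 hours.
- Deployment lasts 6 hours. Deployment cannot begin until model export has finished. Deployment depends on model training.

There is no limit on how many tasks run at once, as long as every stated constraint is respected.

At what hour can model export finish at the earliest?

Data ingestion can start immediately at hour 0; it finishes at hour 2.
After data ingestion (finishes hour 2), model training can start at hour 2 and finishes at hour 6.
Model export needs all of model training (finishes hour 6); data ingestion (finishes hour 2). That puts its earliest start at hour 6; it finishes at 6 + 8 = hour 14.

14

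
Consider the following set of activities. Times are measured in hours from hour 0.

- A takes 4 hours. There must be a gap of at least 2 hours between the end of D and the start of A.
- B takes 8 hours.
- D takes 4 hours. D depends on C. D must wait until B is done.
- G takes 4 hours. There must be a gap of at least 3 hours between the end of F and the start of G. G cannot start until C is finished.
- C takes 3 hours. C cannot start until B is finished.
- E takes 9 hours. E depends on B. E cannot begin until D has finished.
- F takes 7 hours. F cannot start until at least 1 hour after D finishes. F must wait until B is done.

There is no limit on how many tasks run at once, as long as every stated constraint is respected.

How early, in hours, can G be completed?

30

B can start immediately at hour 0; it finishes at hour 8.
C waits on B (finishes hour 8), so it starts at hour 8 and finishes at 8 + 3 = hour 11.
D has to wait for C (finishes hour 11); B (finishes hour 8). The latest of these is hour 11, so D runs hour 11 to 11 + 4 = hour 15.
F needs all of D (finishes hour 15, plus 1-hour gap → hour 16); B (finishes hour 8). That puts its earliest start at hour 16; it finishes at 16 + 7 = hour 23.
G has to wait for F (finishes hour 23, plus 3-hour gap → hour 26); C (finishes hour 11). The latest of these is hour 26, so G runs hour 26 to 26 + 4 = hour 30.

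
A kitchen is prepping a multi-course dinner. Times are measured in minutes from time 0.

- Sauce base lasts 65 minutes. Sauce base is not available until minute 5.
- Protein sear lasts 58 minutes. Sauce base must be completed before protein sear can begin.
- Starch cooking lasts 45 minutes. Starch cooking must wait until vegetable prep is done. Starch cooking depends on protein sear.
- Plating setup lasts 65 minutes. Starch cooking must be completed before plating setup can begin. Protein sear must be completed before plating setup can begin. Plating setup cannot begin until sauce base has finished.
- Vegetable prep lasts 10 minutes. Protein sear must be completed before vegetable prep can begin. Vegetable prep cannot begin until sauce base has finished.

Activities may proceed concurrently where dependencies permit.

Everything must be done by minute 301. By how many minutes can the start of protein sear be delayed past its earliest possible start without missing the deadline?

Sauce base waits on its own release at minute 5, so it starts at minute 5 and finishes at 5 + 65 = minute 70.
Protein sear cannot begin until sauce base (finishes minute 70). It runs from minute 70 to 70 + 58 = minute 128.

Working backward from the deadline:
Nothing follows plating setup; the deadline of minute 301 is its only limit. It must start by 301 − 65 = minute 236.
Starch cooking feeds into plating setup (must start by minute 236); so starch cooking must finish by minute 236 and therefore start by minute 191.
Vegetable prep must finish before starch cooking (must start by minute 191). With a 10-minute duration, vegetable prep must start by 191 − 10 = minute 181.
Protein sear has several dependents: vegetable prep (must start by minute 181); starch cooking (must start by minute 191); plating setup (must start by minute 236). The earliest of those limits is minute 181, so protein sear must start by 181 − 58 = minute 123.
So protein sear can start as early as minute 70 and as late as minute 123, giving 123 − 70 = 53 minutes of slack.

53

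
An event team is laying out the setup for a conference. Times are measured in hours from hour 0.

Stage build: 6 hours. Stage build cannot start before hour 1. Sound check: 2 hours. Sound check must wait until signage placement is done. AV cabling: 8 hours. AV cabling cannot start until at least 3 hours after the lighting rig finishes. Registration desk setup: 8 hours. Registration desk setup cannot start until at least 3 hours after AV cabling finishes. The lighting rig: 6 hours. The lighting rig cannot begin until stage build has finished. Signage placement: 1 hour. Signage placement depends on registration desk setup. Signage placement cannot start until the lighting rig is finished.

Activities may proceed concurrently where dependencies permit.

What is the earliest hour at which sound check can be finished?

Stage build cannot begin until its own release at hour 1. It runs from hour 1 to 1 + 6 = hour 7.
The lighting rig cannot begin until stage build (finishes hour 7). It runs from hour 7 to 7 + 6 = hour 13.
After the lighting rig (finishes hour 13, plus 3-hour gap → hour 16), AV cabling can start at hour 16 and finishes at hour 24.
After AV cabling (finishes hour 24, plus 3-hour gap → hour 27), registration desk setup can start at hour 27 and finishes at hour 35.
For signage placement: registration desk setup (finishes hour 35); the lighting rig (finishes hour 13). Taking the maximum gives a start of hour 35, and it finishes at 35 + 1 = hour 36.
Sound check cannot begin until signage placement (finishes hour 36). It runs from hour 36 to 36 + 2 = hour 38.

38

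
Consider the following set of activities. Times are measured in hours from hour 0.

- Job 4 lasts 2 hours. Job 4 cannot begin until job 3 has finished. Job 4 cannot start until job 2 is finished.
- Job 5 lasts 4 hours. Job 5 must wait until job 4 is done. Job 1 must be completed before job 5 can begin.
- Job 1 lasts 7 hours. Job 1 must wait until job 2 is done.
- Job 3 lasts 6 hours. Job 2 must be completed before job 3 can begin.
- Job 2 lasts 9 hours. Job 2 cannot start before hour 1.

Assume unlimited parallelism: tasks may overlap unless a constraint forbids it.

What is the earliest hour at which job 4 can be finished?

After its own release at hour 1, job 2 can start at hour 1 and finishes at hour 10.
Job 3 cannot begin until job 2 (finishes hour 10). It runs from hour 10 to 10 + 6 = hour 16.
For job 4: job 3 (finishes hour 16); job 2 (finishes hour 10). Taking the maximum gives a start of hour 16, and it finishes at 16 + 2 = hour 18.

18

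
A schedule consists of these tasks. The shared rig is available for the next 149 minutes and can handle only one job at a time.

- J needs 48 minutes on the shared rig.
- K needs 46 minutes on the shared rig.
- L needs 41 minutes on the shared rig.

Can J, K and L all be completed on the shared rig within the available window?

Running back to back, the jobs need 48 + 46 + 41 = 135 minutes on the shared rig.
Since 135 ≤ 149, they fit within the window.

Yes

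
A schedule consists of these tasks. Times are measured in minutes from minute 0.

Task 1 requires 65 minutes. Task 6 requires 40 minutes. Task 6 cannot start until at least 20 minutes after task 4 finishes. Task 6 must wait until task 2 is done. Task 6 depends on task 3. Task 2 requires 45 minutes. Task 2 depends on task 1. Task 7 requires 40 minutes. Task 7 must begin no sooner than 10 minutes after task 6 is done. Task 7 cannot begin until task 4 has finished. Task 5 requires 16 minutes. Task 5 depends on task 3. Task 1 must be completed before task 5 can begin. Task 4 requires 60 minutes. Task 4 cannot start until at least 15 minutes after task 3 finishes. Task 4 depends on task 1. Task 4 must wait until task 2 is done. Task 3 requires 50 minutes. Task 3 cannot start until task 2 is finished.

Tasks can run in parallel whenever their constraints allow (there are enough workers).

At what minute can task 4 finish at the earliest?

Task 1 has no prerequisites, so it starts at minute 0 and finishes at minute 65.
Task 2 waits on task 1 (finishes minute 65), so it starts at minute 65 and finishes at 65 + 45 = minute 110.
Task 3 cannot begin until task 2 (finishes minute 110). It runs from minute 110 to 110 + 50 = minute 160.
Task 4 cannot start until task 3 (finishes minute 160, plus 15-minute gap → minute 175); task 1 (finishes minute 65); task 2 (finishes minute 110). The controlling bound is minute 175, so task 4 finishes at 175 + 60 = minute 235.

235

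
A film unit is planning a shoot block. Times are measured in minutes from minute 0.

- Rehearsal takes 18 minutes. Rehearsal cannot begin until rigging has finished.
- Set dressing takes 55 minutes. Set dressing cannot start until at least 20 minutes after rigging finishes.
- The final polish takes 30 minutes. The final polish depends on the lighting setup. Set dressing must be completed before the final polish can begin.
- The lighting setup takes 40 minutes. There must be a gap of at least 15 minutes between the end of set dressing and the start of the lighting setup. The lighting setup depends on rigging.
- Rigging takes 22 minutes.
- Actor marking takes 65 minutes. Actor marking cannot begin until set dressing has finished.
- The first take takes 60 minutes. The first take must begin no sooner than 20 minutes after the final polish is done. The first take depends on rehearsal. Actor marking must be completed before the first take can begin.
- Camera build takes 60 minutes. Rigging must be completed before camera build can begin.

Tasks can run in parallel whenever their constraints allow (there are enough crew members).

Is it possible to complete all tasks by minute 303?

Yes

Rigging has no prerequisites, so it starts at minute 0 and finishes at minute 22.
Rehearsal cannot begin until rigging (finishes minute 22). It runs from minute 22 to 22 + 18 = minute 40.
Camera build cannot begin until rigging (finishes minute 22). It runs from minute 22 to 22 + 60 = minute 82.
Set dressing waits on rigging (finishes minute 22, plus 20-minute gap → minute 42), so it starts at minute 42 and finishes at 42 + 55 = minute 97.
Actor marking waits on set dressing (finishes minute 97), so it starts at minute 97 and finishes at 97 + 65 = minute 162.
The lighting setup needs all of set dressing (finishes minute 97, plus 15-minute gap → minute 112); rigging (finishes minute 22). That puts its earliest start at minute 112; it finishes at 112 + 40 = minute 152.
For the final polish: the lighting setup (finishes minute 152); set dressing (finishes minute 97). Taking the maximum gives a start of minute 152, and it finishes at 152 + 30 = minute 182.
For the first take: the final polish (finishes minute 182, plus 20-minute gap → minute 202); rehearsal (finishes minute 40); actor marking (finishes minute 162). Taking the maximum gives a start of minute 202, and it finishes at 202 + 60 = minute 262.
Every task is finished by minute 262, which is no later than the deadline of 303, so the schedule is feasible.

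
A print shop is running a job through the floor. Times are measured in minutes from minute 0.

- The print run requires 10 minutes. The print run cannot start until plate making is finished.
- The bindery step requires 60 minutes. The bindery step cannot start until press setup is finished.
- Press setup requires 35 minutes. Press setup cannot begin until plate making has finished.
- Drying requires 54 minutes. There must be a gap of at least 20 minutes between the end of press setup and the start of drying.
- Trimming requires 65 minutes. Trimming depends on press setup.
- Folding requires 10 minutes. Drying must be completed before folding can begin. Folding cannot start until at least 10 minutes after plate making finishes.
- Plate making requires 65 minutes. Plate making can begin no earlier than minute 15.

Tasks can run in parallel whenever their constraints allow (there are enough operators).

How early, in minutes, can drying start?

135

Plate making cannot begin until its own release at minute 15. It runs from minute 15 to 15 + 65 = minute 80.
After plate making (finishes minute 80), press setup can start at minute 80 and finishes at minute 115.
Drying waits on press setup (finishes minute 115, plus 20-minute gap → minute 135), so the earliest it can start is minute 135.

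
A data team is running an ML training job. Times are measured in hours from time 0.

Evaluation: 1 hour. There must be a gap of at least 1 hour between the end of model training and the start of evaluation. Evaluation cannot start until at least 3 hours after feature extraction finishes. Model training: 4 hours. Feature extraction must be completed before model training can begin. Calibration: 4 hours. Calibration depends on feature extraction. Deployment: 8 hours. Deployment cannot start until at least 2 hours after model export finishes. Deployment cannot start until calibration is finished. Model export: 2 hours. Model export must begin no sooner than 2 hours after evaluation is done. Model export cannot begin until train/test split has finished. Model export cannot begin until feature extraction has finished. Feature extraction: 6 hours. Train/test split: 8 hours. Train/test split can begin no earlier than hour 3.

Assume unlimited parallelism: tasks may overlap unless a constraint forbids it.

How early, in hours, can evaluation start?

Feature extraction has no prerequisites, so it starts at hour 0 and finishes at hour 6.
Model training waits on feature extraction (finishes hour 6), so it starts at hour 6 and finishes at 6 + 4 = hour 10.
Evaluation waits on model training (finishes hour 10, plus 1-hour gap → hour 11); feature extraction (finishes hour 6, plus 3-hour gap → hour 9). The latest of these is hour 11, which is the earliest evaluation can start.

11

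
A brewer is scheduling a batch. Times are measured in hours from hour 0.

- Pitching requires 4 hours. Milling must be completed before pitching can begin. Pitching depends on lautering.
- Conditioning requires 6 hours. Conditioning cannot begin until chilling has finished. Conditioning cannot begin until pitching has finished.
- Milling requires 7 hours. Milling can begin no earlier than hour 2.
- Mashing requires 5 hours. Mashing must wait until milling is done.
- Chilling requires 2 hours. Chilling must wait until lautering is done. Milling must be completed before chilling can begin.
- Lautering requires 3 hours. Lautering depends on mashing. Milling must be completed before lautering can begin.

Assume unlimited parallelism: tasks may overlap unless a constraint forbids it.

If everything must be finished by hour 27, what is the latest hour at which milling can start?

To finish by hour 27, conditioning (duration 6) must start no later than hour 21.
Chilling has to be done before conditioning (must start by hour 21). That means finishing by hour 21, i.e. starting by 21 − 2 = hour 19.
Pitching feeds into conditioning (must start by hour 21); so pitching must finish by hour 21 and therefore start by hour 17.
Lautering must finish in time for chilling (must start by hour 19); pitching (must start by hour 17). The tightest is hour 17, so lautering must start by 17 − 3 = hour 14.
Mashing has to be done before lautering (must start by hour 14). That means finishing by hour 14, i.e. starting by 14 − 5 = hour 9.
Milling feeds mashing (must start by hour 9); lautering (must start by hour 14); chilling (must start by hour 19); pitching (must start by hour 17). Taking the minimum, milling must finish by hour 9 and start by 9 − 7 = hour 2.

2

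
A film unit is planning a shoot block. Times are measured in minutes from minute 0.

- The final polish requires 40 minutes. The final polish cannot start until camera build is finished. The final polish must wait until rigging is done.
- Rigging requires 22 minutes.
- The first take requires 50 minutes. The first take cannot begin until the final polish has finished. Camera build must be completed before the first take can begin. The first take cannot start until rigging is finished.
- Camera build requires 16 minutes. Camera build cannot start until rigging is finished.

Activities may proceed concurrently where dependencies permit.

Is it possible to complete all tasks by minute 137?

Rigging has no prerequisites, so it starts at minute 0 and finishes at minute 22.
Camera build cannot begin until rigging (finishes minute 22). It runs from minute 22 to 22 + 16 = minute 38.
The final polish needs all of camera build (finishes minute 38); rigging (finishes minute 22). That puts its earliest start at minute 38; it finishes at 38 + 40 = minute 78.
The first take needs all of the final polish (finishes minute 78); camera build (finishes minute 38); rigging (finishes minute 22). That puts its earliest start at minute 78; it finishes at 78 + 50 = minute 128.
Every task is finished by minute 128, which is no later than the deadline of 137, so the schedule is feasible.

Yes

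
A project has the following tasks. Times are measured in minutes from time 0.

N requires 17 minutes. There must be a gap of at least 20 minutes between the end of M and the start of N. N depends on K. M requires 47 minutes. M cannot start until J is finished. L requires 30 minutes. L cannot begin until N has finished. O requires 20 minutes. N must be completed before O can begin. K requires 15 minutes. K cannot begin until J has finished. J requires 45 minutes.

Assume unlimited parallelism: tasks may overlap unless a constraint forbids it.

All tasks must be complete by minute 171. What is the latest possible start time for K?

Nothing follows L; the deadline of minute 171 is its only limit. It must start by 171 − 30 = minute 141.
Nothing follows O; the deadline of minute 171 is its only limit. It must start by 171 − 20 = minute 151.
For N: L (must start by minute 141); O (must start by minute 151). The most restrictive is minute 141; with a 17-minute duration, N must start by minute 124.
K feeds into N (must start by minute 124); so K must finish by minute 124 and therefore start by minute 109.

109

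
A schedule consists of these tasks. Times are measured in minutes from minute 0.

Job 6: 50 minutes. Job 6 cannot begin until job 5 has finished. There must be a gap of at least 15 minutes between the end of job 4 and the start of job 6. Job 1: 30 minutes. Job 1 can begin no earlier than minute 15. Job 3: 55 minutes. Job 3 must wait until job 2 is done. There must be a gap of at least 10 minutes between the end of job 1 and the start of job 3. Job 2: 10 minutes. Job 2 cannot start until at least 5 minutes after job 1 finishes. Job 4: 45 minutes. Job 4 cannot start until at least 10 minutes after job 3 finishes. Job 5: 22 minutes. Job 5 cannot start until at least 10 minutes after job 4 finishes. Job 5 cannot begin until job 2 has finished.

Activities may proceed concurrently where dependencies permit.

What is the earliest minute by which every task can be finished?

252

After its own release at minute 15, job 1 can start at minute 15 and finishes at minute 45.
After job 1 (finishes minute 45, plus 5-minute gap → minute 50), job 2 can start at minute 50 and finishes at minute 60.
For job 3: job 2 (finishes minute 60); job 1 (finishes minute 45, plus 10-minute gap → minute 55). Taking the maximum gives a start of minute 60, and it finishes at 60 + 55 = minute 115.
Job 4 waits on job 3 (finishes minute 115, plus 10-minute gap → minute 125), so it starts at minute 125 and finishes at 125 + 45 = minute 170.
Job 5 has to wait for job 4 (finishes minute 170, plus 10-minute gap → minute 180); job 2 (finishes minute 60). The latest of these is minute 180, so job 5 runs minute 180 to 180 + 22 = minute 202.
Job 6 has to wait for job 5 (finishes minute 202); job 4 (finishes minute 170, plus 15-minute gap → minute 185). The latest of these is minute 202, so job 6 runs minute 202 to 202 + 50 = minute 252.
All tasks are finished once the last one completes. Finish times: Job 1 at 45, Job 2 at 60, Job 3 at 115, Job 4 at 170, Job 5 at 202, Job 6 at 252. The latest is minute 252.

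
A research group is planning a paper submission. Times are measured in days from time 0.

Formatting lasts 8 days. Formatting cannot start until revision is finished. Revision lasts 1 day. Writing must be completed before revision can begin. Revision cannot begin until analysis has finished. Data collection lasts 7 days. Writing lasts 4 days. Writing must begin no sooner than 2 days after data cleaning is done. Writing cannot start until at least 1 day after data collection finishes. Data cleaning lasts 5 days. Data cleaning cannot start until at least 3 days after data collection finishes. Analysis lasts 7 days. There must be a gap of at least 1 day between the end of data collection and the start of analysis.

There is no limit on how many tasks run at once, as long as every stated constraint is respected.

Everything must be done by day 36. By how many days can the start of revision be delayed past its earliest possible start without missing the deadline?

Data collection can start immediately at day 0; it finishes at day 7.
Analysis cannot begin until data collection (finishes day 7, plus 1-day gap → day 8). It runs from day 8 to 8 + 7 = day 15.
Data cleaning cannot begin until data collection (finishes day 7, plus 3-day gap → day 10). It runs from day 10 to 10 + 5 = day 15.
Writing has to wait for data cleaning (finishes day 15, plus 2-day gap → day 17); data collection (finishes day 7, plus 1-day gap → day 8). The latest of these is day 17, so writing runs day 17 to 17 + 4 = day 21.
Revision needs all of writing (finishes day 21); analysis (finishes day 15). That puts its earliest start at day 21; it finishes at 21 + 1 = day 22.

Working backward from the deadline:
To finish by day 36, formatting (duration 8) must start no later than day 28.
Since formatting (must start by day 28) depends on it, revision must finish by day 28. Backing off its 1-day duration gives a latest start of day 27.
So revision can start as early as day 21 and as late as day 27, giving 27 − 21 = 6 days of slack.

6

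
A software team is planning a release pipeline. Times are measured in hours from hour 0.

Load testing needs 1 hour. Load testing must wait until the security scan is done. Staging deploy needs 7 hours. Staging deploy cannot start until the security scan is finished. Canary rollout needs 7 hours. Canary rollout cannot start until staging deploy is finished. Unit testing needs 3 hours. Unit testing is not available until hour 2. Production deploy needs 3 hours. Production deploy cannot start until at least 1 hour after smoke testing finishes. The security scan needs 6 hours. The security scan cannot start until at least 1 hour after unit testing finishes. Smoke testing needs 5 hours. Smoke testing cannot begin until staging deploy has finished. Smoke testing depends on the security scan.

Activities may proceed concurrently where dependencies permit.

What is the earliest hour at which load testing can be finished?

After its own release at hour 2, unit testing can start at hour 2 and finishes at hour 5.
After unit testing (finishes hour 5, plus 1-hour gap → hour 6), the security scan can start at hour 6 and finishes at hour 12.
Load testing waits on the security scan (finishes hour 12), so it starts at hour 12 and finishes at 12 + 1 = hour 13.

13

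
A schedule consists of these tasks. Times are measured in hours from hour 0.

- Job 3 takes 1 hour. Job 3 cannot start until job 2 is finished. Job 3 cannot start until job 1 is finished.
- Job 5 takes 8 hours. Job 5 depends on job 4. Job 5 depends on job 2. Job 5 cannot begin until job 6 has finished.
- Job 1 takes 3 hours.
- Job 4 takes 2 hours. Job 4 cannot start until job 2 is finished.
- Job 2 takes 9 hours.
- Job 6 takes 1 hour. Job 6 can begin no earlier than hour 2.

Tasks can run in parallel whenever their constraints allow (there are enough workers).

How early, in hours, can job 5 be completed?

Job 6 cannot begin until its own release at hour 2. It runs from hour 2 to 2 + 1 = hour 3.
Job 2 has no prerequisites, so it starts at hour 0 and finishes at hour 9.
Job 4 cannot begin until job 2 (finishes hour 9). It runs from hour 9 to 9 + 2 = hour 11.
For job 5: job 4 (finishes hour 11); job 2 (finishes hour 9); job 6 (finishes hour 3). Taking the maximum gives a start of hour 11, and it finishes at 11 + 8 = hour 19.

19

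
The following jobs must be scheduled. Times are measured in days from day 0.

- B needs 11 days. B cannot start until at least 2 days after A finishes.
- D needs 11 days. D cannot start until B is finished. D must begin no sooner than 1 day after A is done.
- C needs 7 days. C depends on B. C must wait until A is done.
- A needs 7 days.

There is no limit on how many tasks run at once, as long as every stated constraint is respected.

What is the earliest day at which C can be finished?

A can start immediately at day 0; it finishes at day 7.
B waits on A (finishes day 7, plus 2-day gap → day 9), so it starts at day 9 and finishes at 9 + 11 = day 20.
For C: B (finishes day 20); A (finishes day 7). Taking the maximum gives a start of day 20, and it finishes at 20 + 7 = day 27.

27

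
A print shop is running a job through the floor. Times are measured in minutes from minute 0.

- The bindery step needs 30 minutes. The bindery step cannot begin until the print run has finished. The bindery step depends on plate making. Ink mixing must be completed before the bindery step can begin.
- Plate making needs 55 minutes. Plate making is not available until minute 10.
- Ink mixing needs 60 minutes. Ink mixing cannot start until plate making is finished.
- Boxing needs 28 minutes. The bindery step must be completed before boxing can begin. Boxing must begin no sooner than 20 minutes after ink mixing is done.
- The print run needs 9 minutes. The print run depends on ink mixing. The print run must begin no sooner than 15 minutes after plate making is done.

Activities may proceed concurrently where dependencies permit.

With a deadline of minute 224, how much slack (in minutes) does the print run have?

32

After its own release at minute 10, plate making can start at minute 10 and finishes at minute 65.
After plate making (finishes minute 65), ink mixing can start at minute 65 and finishes at minute 125.
The print run cannot start until ink mixing (finishes minute 125); plate making (finishes minute 65, plus 15-minute gap → minute 80). The controlling bound is minute 125, so the print run finishes at 125 + 9 = minute 134.

Working backward from the deadline:
Nothing follows boxing; the deadline of minute 224 is its only limit. It must start by 224 − 28 = minute 196.
The bindery step feeds into boxing (must start by minute 196); so the bindery step must finish by minute 196 and therefore start by minute 166.
The print run has to be done before the bindery step (must start by minute 166). That means finishing by minute 166, i.e. starting by 166 − 9 = minute 157.
So the print run can start as early as minute 125 and as late as minute 157, giving 157 − 125 = 32 minutes of slack.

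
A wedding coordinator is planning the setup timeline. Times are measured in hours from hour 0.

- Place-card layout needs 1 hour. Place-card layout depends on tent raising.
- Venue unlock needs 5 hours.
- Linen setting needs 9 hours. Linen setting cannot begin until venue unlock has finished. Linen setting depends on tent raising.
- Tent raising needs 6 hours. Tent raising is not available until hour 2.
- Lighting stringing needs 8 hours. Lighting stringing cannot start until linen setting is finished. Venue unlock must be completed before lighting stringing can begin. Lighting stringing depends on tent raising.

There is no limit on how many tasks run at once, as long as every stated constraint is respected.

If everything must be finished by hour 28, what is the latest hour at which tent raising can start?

5

To finish by hour 28, lighting stringing (duration 8) must start no later than hour 20.
Linen setting feeds into lighting stringing (must start by hour 20); so linen setting must finish by hour 20 and therefore start by hour 11.
To finish by hour 28, place-card layout (duration 1) must start no later than hour 27.
Tent raising feeds linen setting (must start by hour 11); lighting stringing (must start by hour 20); place-card layout (must start by hour 27). Taking the minimum, tent raising must finish by hour 11 and start by 11 − 6 = hour 5.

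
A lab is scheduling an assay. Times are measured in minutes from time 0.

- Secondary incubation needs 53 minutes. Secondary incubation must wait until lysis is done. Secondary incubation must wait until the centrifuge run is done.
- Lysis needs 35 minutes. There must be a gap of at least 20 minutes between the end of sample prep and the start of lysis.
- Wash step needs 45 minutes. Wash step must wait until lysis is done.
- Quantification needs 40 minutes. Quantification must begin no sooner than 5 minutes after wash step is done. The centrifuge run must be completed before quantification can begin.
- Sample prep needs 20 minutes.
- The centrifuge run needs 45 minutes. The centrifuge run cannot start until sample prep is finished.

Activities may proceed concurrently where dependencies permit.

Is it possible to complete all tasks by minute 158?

Sample prep can start immediately at minute 0; it finishes at minute 20.
After sample prep (finishes minute 20), the centrifuge run can start at minute 20 and finishes at minute 65.
Lysis waits on sample prep (finishes minute 20, plus 20-minute gap → minute 40), so it starts at minute 40 and finishes at 40 + 35 = minute 75.
Secondary incubation needs all of lysis (finishes minute 75); the centrifuge run (finishes minute 65). That puts its earliest start at minute 75; it finishes at 75 + 53 = minute 128.
After lysis (finishes minute 75), wash step can start at minute 75 and finishes at minute 120.
Quantification needs all of wash step (finishes minute 120, plus 5-minute gap → minute 125); the centrifuge run (finishes minute 65). That puts its earliest start at minute 125; it finishes at 125 + 40 = minute 165.
The earliest everything can be done is minute 165, which is after the deadline of 158, so it is not possible.

No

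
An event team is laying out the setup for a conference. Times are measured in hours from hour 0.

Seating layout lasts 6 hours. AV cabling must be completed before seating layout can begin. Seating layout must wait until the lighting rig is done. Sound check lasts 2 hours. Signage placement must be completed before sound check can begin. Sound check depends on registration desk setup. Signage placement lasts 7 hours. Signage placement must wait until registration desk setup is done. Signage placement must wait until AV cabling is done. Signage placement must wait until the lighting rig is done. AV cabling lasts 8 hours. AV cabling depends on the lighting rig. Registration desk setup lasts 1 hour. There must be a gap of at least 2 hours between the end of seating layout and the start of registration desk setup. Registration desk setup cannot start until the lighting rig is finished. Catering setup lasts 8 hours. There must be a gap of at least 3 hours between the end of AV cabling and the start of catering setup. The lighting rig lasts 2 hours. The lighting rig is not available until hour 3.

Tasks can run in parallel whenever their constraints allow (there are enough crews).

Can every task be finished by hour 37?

Yes

After its own release at hour 3, the lighting rig can start at hour 3 and finishes at hour 5.
After the lighting rig (finishes hour 5), AV cabling can start at hour 5 and finishes at hour 13.
Catering setup cannot begin until AV cabling (finishes hour 13, plus 3-hour gap → hour 16). It runs from hour 16 to 16 + 8 = hour 24.
Seating layout cannot start until AV cabling (finishes hour 13); the lighting rig (finishes hour 5). The controlling bound is hour 13, so seating layout finishes at 13 + 6 = hour 19.
Registration desk setup cannot start until seating layout (finishes hour 19, plus 2-hour gap → hour 21); the lighting rig (finishes hour 5). The controlling bound is hour 21, so registration desk setup finishes at 21 + 1 = hour 22.
Signage placement cannot start until registration desk setup (finishes hour 22); AV cabling (finishes hour 13); the lighting rig (finishes hour 5). The controlling bound is hour 22, so signage placement finishes at 22 + 7 = hour 29.
Sound check cannot start until signage placement (finishes hour 29); registration desk setup (finishes hour 22). The controlling bound is hour 29, so sound check finishes at 29 + 2 = hour 31.
Every task is finished by hour 31, which is no later than the deadline of 37, so the schedule is feasible.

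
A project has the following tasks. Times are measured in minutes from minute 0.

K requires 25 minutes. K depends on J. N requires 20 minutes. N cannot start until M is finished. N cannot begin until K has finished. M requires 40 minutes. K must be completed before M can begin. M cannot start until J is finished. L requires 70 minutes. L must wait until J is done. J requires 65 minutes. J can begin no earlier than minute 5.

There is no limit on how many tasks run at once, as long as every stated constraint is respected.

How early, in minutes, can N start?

135

J cannot begin until its own release at minute 5. It runs from minute 5 to 5 + 65 = minute 70.
After J (finishes minute 70), K can start at minute 70 and finishes at minute 95.
For M: K (finishes minute 95); J (finishes minute 70). Taking the maximum gives a start of minute 95, and it finishes at 95 + 40 = minute 135.
N waits on M (finishes minute 135); K (finishes minute 95). The latest of these is minute 135, which is the earliest N can start.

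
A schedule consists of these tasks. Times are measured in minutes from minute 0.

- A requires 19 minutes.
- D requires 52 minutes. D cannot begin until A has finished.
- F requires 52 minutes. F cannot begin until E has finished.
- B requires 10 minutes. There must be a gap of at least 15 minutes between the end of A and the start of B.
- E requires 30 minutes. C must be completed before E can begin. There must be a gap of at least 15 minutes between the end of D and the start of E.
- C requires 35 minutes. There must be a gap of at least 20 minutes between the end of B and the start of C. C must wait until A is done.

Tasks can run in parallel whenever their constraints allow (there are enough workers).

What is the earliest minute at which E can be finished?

129

A has no prerequisites, so it starts at minute 0 and finishes at minute 19.
D waits on A (finishes minute 19), so it starts at minute 19 and finishes at 19 + 52 = minute 71.
B cannot begin until A (finishes minute 19, plus 15-minute gap → minute 34). It runs from minute 34 to 34 + 10 = minute 44.
For C: B (finishes minute 44, plus 20-minute gap → minute 64); A (finishes minute 19). Taking the maximum gives a start of minute 64, and it finishes at 64 + 35 = minute 99.
E has to wait for C (finishes minute 99); D (finishes minute 71, plus 15-minute gap → minute 86). The latest of these is minute 99, so E runs minute 99 to 99 + 30 = minute 129.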